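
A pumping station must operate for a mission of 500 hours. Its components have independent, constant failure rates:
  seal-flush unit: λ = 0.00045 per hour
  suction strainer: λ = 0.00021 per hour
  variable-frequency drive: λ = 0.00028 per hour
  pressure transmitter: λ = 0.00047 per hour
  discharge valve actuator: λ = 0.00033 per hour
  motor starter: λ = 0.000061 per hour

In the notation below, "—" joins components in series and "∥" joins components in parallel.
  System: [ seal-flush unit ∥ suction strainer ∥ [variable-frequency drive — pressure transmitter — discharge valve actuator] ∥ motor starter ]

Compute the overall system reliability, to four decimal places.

R(seal-flush unit) = exp(−0.00045 × 500) = 0.798516
R(suction strainer) = exp(−0.00021 × 500) = 0.900325
R(variable-frequency drive) = exp(−0.00028 × 500) = 0.869358
R(pressure transmitter) = exp(−0.00047 × 500) = 0.790571
R(discharge valve actuator) = exp(−0.00033 × 500) = 0.847894
R(motor starter) = exp(−0.000061 × 500) = 0.969960
Series (variable-frequency drive, pressure transmitter, and discharge valve actuator): 0.869358 × 0.790571 × 0.847894 = 0.582748
Parallel (seal-flush unit, suction strainer, [0.582748], and motor starter): 1 − (1 − 0.798516)(1 − 0.900325)(1 − 0.582748)(1 − 0.969960) = 0.9997

0.9997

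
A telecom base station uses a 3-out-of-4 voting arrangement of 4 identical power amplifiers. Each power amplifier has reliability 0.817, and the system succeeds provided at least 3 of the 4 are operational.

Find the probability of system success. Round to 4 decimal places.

R = Σ_{i=3}^{4} C(4,i) p^i (1−p)^{4−i} with p = 0.817
C(4,3)·0.817^3·0.183^1 = 0.399188
C(4,4)·0.817^4·0.183^0 = 0.445542
Sum = 0.8447

0.8447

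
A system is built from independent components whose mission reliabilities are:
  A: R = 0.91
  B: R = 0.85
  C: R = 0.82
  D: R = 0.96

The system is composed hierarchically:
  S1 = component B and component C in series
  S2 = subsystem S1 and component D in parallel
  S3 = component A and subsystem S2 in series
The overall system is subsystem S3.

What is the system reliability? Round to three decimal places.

0.899

Series (B and C): 0.85000 × 0.82000 = 0.69700
Parallel ([0.69700] and D): 1 − (1 − 0.69700)(1 − 0.96000) = 0.98788
Series (A and [0.98788]): 0.91000 × 0.98788 = 0.899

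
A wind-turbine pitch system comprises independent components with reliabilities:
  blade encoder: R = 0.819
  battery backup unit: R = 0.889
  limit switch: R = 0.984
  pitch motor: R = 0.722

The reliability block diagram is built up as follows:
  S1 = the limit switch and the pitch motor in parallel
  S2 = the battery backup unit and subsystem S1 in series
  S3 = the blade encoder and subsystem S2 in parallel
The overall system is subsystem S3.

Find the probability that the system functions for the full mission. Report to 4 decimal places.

0.9792

Parallel (limit switch and pitch motor): 1 − (1 − 0.984000)(1 − 0.722000) = 0.995552
Series (battery backup unit and [0.995552]): 0.889000 × 0.995552 = 0.885046
Parallel (blade encoder and [0.885046]): 1 − (1 − 0.819000)(1 − 0.885046) = 0.9792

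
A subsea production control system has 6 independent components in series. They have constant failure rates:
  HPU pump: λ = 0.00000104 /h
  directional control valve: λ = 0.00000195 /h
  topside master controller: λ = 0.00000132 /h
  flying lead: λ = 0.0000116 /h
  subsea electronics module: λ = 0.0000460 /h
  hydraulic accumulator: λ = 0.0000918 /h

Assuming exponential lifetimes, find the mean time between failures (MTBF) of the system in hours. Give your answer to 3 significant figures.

6510

Series of exponential components: λ_sys = Σ λ_i
λ_sys = 0.00000104 + 0.00000195 + 0.00000132 + 0.0000116 + 0.0000460 + 0.0000918 = 1.5371e-04 /h
MTBF = 1 / λ_sys = 6510 h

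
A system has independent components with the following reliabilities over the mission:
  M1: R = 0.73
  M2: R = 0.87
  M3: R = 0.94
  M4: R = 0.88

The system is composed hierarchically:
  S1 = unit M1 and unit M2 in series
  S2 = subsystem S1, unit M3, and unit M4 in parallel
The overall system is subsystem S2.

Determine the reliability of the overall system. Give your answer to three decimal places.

0.997

Series (M1 and M2): 0.73000 × 0.87000 = 0.63510
Parallel ([0.63510], M3, and M4): 1 − (1 − 0.63510)(1 − 0.94000)(1 − 0.88000) = 0.997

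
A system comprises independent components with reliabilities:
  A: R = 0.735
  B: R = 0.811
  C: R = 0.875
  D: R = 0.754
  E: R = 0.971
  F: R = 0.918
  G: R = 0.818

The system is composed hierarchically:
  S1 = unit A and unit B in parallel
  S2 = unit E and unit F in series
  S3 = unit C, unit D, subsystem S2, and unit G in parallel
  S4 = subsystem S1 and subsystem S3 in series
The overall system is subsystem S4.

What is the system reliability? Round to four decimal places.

Parallel (A and B): 1 − (1 − 0.735000)(1 − 0.811000) = 0.949915
Series (E and F): 0.971000 × 0.918000 = 0.891378
Parallel (C, D, [0.891378], and G): 1 − (1 − 0.875000)(1 − 0.754000)(1 − 0.891378)(1 − 0.818000) = 0.999392
Series ([0.949915] and [0.999392]): 0.949915 × 0.999392 = 0.9493

0.9493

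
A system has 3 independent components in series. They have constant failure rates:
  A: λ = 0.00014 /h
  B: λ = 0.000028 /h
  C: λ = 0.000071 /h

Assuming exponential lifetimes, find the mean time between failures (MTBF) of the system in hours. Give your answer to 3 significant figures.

4180

Series of exponential components: λ_sys = Σ λ_i
λ_sys = 0.00014 + 0.000028 + 0.000071 = 2.3900e-04 /h
MTBF = 1 / λ_sys = 4180 h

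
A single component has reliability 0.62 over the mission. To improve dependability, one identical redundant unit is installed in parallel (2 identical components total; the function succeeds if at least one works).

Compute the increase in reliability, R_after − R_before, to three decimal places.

R_before = 0.62
R_after = 1 − (1 − 0.62)^2 = 0.856
ΔR = 0.856 − 0.62 = 0.236

0.236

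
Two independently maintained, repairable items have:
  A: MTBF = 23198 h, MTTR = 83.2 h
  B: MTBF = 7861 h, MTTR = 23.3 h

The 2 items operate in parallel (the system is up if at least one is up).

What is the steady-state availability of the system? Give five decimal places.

0.99999

A(A) = MTBF/(MTBF+MTTR) = 23198/(23198+83.2) = 0.996426
A(B) = MTBF/(MTBF+MTTR) = 7861/(7861+23.3) = 0.997045
Parallel availability: 1 − (1 − 0.996426)(1 − 0.997045) = 0.99999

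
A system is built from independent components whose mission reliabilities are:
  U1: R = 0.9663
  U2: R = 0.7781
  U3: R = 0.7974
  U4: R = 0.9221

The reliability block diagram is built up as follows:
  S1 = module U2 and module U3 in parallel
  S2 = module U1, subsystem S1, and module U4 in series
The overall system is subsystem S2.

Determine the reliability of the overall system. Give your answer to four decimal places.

0.8510

Parallel (U2 and U3): 1 − (1 − 0.778100)(1 − 0.797400) = 0.955043
Series (U1, [0.955043], and U4): 0.966300 × 0.955043 × 0.922100 = 0.8510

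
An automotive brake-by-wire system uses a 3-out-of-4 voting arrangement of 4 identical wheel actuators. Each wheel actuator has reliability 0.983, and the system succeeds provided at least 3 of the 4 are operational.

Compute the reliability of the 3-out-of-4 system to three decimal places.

0.998

R = Σ_{i=3}^{4} C(4,i) p^i (1−p)^{4−i} with p = 0.983
C(4,3)·0.983^3·0.017^1 = 0.06459
C(4,4)·0.983^4·0.017^0 = 0.93371
Sum = 0.998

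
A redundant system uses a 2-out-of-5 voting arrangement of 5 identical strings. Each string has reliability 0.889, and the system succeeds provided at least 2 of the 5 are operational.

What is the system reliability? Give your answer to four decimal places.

R = Σ_{i=2}^{5} C(5,i) p^i (1−p)^{5−i} with p = 0.889
C(5,2)·0.889^2·0.111^3 = 0.010809
C(5,3)·0.889^3·0.111^2 = 0.086567
C(5,4)·0.889^4·0.111^1 = 0.346657
C(5,5)·0.889^5·0.111^0 = 0.555276
Sum = 0.9993

0.9993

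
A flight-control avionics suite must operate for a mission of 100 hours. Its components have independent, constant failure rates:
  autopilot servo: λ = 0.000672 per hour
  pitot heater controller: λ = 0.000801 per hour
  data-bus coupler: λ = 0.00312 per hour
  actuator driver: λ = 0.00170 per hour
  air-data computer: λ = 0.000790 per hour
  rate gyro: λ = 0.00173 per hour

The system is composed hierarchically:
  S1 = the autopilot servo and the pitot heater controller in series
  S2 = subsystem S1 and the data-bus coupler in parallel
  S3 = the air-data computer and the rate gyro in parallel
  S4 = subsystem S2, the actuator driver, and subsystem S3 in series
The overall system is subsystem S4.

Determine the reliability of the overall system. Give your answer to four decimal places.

R(autopilot servo) = exp(−0.000672 × 100) = 0.935008
R(pitot heater controller) = exp(−0.000801 × 100) = 0.923024
R(data-bus coupler) = exp(−0.00312 × 100) = 0.731982
R(actuator driver) = exp(−0.00170 × 100) = 0.843665
R(air-data computer) = exp(−0.000790 × 100) = 0.924040
R(rate gyro) = exp(−0.00173 × 100) = 0.841138
Series (autopilot servo and pitot heater controller): 0.935008 × 0.923024 = 0.863035
Parallel ([0.863035] and data-bus coupler): 1 − (1 − 0.863035)(1 − 0.731982) = 0.963291
Parallel (air-data computer and rate gyro): 1 − (1 − 0.924040)(1 − 0.841138) = 0.987933
Series ([0.963291], actuator driver, and [0.987933]): 0.963291 × 0.843665 × 0.987933 = 0.8029

0.8029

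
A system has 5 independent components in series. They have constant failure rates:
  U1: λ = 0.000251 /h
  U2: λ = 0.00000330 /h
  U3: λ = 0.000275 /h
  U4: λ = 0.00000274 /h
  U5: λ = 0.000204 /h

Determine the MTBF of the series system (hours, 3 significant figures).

Series of exponential components: λ_sys = Σ λ_i
λ_sys = 0.000251 + 0.00000330 + 0.000275 + 0.00000274 + 0.000204 = 7.3604e-04 /h
MTBF = 1 / λ_sys = 1360 h

1360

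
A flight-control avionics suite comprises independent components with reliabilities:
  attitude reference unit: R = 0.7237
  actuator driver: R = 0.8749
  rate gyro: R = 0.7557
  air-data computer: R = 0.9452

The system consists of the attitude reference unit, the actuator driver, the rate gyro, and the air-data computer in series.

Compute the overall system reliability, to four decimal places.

0.4523

Series (attitude reference unit, actuator driver, rate gyro, and air-data computer): 0.723700 × 0.874900 × 0.755700 × 0.945200 = 0.4523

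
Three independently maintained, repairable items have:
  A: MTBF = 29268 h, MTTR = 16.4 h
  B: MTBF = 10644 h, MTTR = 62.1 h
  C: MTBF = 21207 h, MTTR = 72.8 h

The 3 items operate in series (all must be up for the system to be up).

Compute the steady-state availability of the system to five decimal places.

A(A) = MTBF/(MTBF+MTTR) = 29268/(29268+16.4) = 0.999440
A(B) = MTBF/(MTBF+MTTR) = 10644/(10644+62.1) = 0.994200
A(C) = MTBF/(MTBF+MTTR) = 21207/(21207+72.8) = 0.996579
Series availability: 0.999440 × 0.994200 × 0.996579 = 0.99024

0.99024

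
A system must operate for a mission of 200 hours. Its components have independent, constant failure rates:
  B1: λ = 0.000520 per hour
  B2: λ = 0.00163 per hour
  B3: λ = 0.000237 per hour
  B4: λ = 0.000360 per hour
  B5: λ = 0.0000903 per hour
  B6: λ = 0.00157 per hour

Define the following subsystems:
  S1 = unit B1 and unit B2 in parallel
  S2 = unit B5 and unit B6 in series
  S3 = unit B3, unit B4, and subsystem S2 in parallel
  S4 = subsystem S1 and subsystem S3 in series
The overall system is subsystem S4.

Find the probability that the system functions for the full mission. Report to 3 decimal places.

R(B1) = exp(−0.000520 × 200) = 0.90123
R(B2) = exp(−0.00163 × 200) = 0.72181
R(B3) = exp(−0.000237 × 200) = 0.95371
R(B4) = exp(−0.000360 × 200) = 0.93053
R(B5) = exp(−0.0000903 × 200) = 0.98210
R(B6) = exp(−0.00157 × 200) = 0.73052
Parallel (B1 and B2): 1 − (1 − 0.90123)(1 − 0.72181) = 0.97252
Series (B5 and B6): 0.98210 × 0.73052 = 0.71744
Parallel (B3, B4, and [0.71744]): 1 − (1 − 0.95371)(1 − 0.93053)(1 − 0.71744) = 0.99909
Series ([0.97252] and [0.99909]): 0.97252 × 0.99909 = 0.972

0.972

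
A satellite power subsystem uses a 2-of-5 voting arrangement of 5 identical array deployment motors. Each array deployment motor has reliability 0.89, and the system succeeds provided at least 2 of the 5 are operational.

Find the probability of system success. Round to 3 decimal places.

0.999

R = Σ_{i=2}^{5} C(5,i) p^i (1−p)^{5−i} with p = 0.89
C(5,2)·0.89^2·0.11^3 = 0.01054
C(5,3)·0.89^3·0.11^2 = 0.08530
C(5,4)·0.89^4·0.11^1 = 0.34508
C(5,5)·0.89^5·0.11^0 = 0.55841
Sum = 0.999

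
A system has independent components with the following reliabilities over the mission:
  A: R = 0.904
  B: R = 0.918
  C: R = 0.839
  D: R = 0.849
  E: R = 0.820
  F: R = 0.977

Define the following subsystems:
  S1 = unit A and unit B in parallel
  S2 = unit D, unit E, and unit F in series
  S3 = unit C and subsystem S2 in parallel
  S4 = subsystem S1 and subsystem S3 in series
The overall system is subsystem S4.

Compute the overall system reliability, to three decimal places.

Parallel (A and B): 1 − (1 − 0.90400)(1 − 0.91800) = 0.99213
Series (D, E, and F): 0.84900 × 0.82000 × 0.97700 = 0.68017
Parallel (C and [0.68017]): 1 − (1 − 0.83900)(1 − 0.68017) = 0.94851
Series ([0.99213] and [0.94851]): 0.99213 × 0.94851 = 0.941

0.941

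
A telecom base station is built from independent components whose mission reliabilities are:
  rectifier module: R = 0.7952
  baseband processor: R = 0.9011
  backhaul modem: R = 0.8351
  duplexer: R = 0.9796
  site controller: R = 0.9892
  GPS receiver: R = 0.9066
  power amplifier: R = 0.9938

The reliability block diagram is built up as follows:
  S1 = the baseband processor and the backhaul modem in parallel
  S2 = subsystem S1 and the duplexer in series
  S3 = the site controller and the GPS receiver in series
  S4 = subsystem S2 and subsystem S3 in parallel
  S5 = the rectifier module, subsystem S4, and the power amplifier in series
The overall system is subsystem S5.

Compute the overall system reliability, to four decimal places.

0.7873

Parallel (baseband processor and backhaul modem): 1 − (1 − 0.901100)(1 − 0.835100) = 0.983691
Series ([0.983691] and duplexer): 0.983691 × 0.979600 = 0.963624
Series (site controller and GPS receiver): 0.989200 × 0.906600 = 0.896809
Parallel ([0.963624] and [0.896809]): 1 − (1 − 0.963624)(1 − 0.896809) = 0.996246
Series (rectifier module, [0.996246], and power amplifier): 0.795200 × 0.996246 × 0.993800 = 0.7873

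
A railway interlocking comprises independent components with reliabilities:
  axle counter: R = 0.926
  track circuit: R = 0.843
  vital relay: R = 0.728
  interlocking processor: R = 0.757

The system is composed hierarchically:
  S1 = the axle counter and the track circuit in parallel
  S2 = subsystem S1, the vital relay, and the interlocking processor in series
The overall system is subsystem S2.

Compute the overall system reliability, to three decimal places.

Parallel (axle counter and track circuit): 1 − (1 − 0.92600)(1 − 0.84300) = 0.98838
Series ([0.98838], vital relay, and interlocking processor): 0.98838 × 0.72800 × 0.75700 = 0.545

0.545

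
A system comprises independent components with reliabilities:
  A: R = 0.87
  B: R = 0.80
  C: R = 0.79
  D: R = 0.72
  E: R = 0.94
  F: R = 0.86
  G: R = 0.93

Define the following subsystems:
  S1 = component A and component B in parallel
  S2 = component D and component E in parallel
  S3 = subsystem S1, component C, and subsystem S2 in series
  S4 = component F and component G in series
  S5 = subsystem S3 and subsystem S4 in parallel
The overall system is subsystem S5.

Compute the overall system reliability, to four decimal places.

0.9513

Parallel (A and B): 1 − (1 − 0.870000)(1 − 0.800000) = 0.974000
Parallel (D and E): 1 − (1 − 0.720000)(1 − 0.940000) = 0.983200
Series ([0.974000], C, and [0.983200]): 0.974000 × 0.790000 × 0.983200 = 0.756533
Series (F and G): 0.860000 × 0.930000 = 0.799800
Parallel ([0.756533] and [0.799800]): 1 − (1 − 0.756533)(1 − 0.799800) = 0.9513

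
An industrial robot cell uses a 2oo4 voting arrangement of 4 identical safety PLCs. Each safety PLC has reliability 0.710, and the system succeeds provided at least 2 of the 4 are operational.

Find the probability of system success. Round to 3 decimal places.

R = Σ_{i=2}^{4} C(4,i) p^i (1−p)^{4−i} with p = 0.710
C(4,2)·0.710^2·0.290^2 = 0.25437
C(4,3)·0.710^3·0.290^1 = 0.41518
C(4,4)·0.710^4·0.290^0 = 0.25412
Sum = 0.924

0.924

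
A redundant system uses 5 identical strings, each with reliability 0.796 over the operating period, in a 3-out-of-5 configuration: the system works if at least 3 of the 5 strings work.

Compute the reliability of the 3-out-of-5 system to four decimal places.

R = Σ_{i=3}^{5} C(5,i) p^i (1−p)^{5−i} with p = 0.796
C(5,3)·0.796^3·0.204^2 = 0.209894
C(5,4)·0.796^4·0.204^1 = 0.409499
C(5,5)·0.796^5·0.204^0 = 0.319570
Sum = 0.9390

0.9390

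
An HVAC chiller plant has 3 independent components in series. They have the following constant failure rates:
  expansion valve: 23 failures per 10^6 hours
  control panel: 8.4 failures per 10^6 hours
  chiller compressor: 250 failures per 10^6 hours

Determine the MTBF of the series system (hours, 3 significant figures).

3550

Series of exponential components: λ_sys = Σ λ_i
λ_sys = 0.000023 + 0.0000084 + 0.00025 = 2.8140e-04 /h
MTBF = 1 / λ_sys = 3550 h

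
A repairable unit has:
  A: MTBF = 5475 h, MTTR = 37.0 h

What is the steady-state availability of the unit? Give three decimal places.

A(A) = MTBF/(MTBF+MTTR) = 5475/(5475+37.0) = 0.993

0.993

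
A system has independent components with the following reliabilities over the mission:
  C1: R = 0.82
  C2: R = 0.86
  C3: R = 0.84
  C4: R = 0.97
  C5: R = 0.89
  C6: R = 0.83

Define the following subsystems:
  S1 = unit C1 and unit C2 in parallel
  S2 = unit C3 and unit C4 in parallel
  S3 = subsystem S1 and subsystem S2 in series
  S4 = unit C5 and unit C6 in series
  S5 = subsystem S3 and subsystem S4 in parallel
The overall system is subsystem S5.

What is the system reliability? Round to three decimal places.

0.992

Parallel (C1 and C2): 1 − (1 − 0.82000)(1 − 0.86000) = 0.97480
Parallel (C3 and C4): 1 − (1 − 0.84000)(1 − 0.97000) = 0.99520
Series ([0.97480] and [0.99520]): 0.97480 × 0.99520 = 0.97012
Series (C5 and C6): 0.89000 × 0.83000 = 0.73870
Parallel ([0.97012] and [0.73870]): 1 − (1 − 0.97012)(1 − 0.73870) = 0.992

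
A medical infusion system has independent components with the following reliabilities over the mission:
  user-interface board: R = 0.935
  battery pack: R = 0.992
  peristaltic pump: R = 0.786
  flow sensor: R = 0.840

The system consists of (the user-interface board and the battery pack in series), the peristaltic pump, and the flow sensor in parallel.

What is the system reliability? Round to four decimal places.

0.9975

Series (user-interface board and battery pack): 0.935000 × 0.992000 = 0.927520
Parallel ([0.927520], peristaltic pump, and flow sensor): 1 − (1 − 0.927520)(1 − 0.786000)(1 − 0.840000) = 0.9975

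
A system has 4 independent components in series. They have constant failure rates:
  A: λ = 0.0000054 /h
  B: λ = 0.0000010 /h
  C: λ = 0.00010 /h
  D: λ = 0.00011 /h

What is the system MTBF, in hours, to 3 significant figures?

Series of exponential components: λ_sys = Σ λ_i
λ_sys = 0.0000054 + 0.0000010 + 0.00010 + 0.00011 = 2.1640e-04 /h
MTBF = 1 / λ_sys = 4620 h

4620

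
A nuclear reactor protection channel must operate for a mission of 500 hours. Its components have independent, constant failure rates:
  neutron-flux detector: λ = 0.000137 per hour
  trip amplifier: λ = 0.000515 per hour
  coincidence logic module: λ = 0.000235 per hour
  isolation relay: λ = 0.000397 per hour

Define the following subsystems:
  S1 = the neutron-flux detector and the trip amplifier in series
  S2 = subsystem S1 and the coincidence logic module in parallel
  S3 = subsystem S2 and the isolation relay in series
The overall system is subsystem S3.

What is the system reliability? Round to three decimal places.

0.795

R(neutron-flux detector) = exp(−0.000137 × 500) = 0.93379
R(trip amplifier) = exp(−0.000515 × 500) = 0.77298
R(coincidence logic module) = exp(−0.000235 × 500) = 0.88914
R(isolation relay) = exp(−0.000397 × 500) = 0.81996
Series (neutron-flux detector and trip amplifier): 0.93379 × 0.77298 = 0.72180
Parallel ([0.72180] and coincidence logic module): 1 − (1 − 0.72180)(1 − 0.88914) = 0.96916
Series ([0.96916] and isolation relay): 0.96916 × 0.81996 = 0.795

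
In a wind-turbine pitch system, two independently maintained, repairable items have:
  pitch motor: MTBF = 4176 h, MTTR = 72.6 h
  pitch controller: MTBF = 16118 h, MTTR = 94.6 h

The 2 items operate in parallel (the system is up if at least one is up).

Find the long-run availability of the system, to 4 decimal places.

0.9999

A(pitch motor) = MTBF/(MTBF+MTTR) = 4176/(4176+72.6) = 0.982912
A(pitch controller) = MTBF/(MTBF+MTTR) = 16118/(16118+94.6) = 0.994165
Parallel availability: 1 − (1 − 0.982912)(1 − 0.994165) = 0.9999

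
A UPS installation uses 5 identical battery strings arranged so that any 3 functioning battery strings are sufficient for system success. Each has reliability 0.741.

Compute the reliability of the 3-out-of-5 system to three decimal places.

R = Σ_{i=3}^{5} C(5,i) p^i (1−p)^{5−i} with p = 0.741
C(5,3)·0.741^3·0.259^2 = 0.27293
C(5,4)·0.741^4·0.259^1 = 0.39043
C(5,5)·0.741^5·0.259^0 = 0.22340
Sum = 0.887

0.887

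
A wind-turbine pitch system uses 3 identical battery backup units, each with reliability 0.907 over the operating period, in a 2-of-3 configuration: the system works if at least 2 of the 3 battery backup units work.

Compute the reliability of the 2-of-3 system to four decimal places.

0.9757

R = Σ_{i=2}^{3} C(3,i) p^i (1−p)^{3−i} with p = 0.907
C(3,2)·0.907^2·0.093^1 = 0.229519
C(3,3)·0.907^3·0.093^0 = 0.746143
Sum = 0.9757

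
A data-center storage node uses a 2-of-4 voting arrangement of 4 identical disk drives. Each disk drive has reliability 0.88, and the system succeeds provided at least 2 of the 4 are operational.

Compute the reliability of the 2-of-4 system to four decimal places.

0.9937

R = Σ_{i=2}^{4} C(4,i) p^i (1−p)^{4−i} with p = 0.88
C(4,2)·0.88^2·0.12^2 = 0.066908
C(4,3)·0.88^3·0.12^1 = 0.327107
C(4,4)·0.88^4·0.12^0 = 0.599695
Sum = 0.9937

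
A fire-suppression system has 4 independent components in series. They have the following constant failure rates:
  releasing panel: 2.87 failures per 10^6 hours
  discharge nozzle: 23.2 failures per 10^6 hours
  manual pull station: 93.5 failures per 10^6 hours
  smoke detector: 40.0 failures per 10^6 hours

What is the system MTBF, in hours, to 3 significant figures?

Series of exponential components: λ_sys = Σ λ_i
λ_sys = 0.00000287 + 0.0000232 + 0.0000935 + 0.0000400 = 1.5957e-04 /h
MTBF = 1 / λ_sys = 6270 h

6270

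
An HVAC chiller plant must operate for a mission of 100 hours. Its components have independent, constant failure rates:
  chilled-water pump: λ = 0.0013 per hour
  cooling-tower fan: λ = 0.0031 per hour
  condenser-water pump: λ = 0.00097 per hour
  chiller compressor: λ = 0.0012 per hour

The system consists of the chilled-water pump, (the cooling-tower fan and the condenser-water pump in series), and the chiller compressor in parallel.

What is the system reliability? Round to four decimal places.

0.9954

R(chilled-water pump) = exp(−0.0013 × 100) = 0.878095
R(cooling-tower fan) = exp(−0.0031 × 100) = 0.733447
R(condenser-water pump) = exp(−0.00097 × 100) = 0.907556
R(chiller compressor) = exp(−0.0012 × 100) = 0.886920
Series (cooling-tower fan and condenser-water pump): 0.733447 × 0.907556 = 0.665644
Parallel (chilled-water pump, [0.665644], and chiller compressor): 1 − (1 − 0.878095)(1 − 0.665644)(1 − 0.886920) = 0.9954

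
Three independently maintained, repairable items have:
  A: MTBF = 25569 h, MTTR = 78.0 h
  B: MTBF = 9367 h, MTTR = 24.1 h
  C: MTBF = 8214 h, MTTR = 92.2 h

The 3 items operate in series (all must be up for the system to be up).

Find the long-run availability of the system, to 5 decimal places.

A(A) = MTBF/(MTBF+MTTR) = 25569/(25569+78.0) = 0.996959
A(B) = MTBF/(MTBF+MTTR) = 9367/(9367+24.1) = 0.997434
A(C) = MTBF/(MTBF+MTTR) = 8214/(8214+92.2) = 0.988900
Series availability: 0.996959 × 0.997434 × 0.988900 = 0.98336

0.98336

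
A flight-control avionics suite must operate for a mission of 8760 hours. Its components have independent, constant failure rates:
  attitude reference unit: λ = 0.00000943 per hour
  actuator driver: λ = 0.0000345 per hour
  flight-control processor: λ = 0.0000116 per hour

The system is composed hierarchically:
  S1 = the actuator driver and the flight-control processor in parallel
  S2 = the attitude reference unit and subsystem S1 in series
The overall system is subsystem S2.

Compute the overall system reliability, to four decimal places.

R(attitude reference unit) = exp(−0.00000943 × 8760) = 0.920713
R(actuator driver) = exp(−0.0000345 × 8760) = 0.739175
R(flight-control processor) = exp(−0.0000116 × 8760) = 0.903376
Parallel (actuator driver and flight-control processor): 1 − (1 − 0.739175)(1 − 0.903376) = 0.974798
Series (attitude reference unit and [0.974798]): 0.920713 × 0.974798 = 0.8975

0.8975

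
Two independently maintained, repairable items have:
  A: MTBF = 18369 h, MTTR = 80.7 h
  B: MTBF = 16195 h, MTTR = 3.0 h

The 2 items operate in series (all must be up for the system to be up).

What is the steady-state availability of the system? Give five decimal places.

A(A) = MTBF/(MTBF+MTTR) = 18369/(18369+80.7) = 0.995626
A(B) = MTBF/(MTBF+MTTR) = 16195/(16195+3.0) = 0.999815
Series availability: 0.995626 × 0.999815 = 0.99544

0.99544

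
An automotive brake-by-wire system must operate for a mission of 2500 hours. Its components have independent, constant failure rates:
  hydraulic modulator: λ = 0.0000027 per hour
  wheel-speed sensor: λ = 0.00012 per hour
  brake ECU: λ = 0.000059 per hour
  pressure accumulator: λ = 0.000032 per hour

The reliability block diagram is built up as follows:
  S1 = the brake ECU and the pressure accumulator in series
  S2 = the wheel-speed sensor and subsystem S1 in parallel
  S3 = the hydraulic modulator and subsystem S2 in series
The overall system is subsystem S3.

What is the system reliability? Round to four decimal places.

0.9409

R(hydraulic modulator) = exp(−0.0000027 × 2500) = 0.993273
R(wheel-speed sensor) = exp(−0.00012 × 2500) = 0.740818
R(brake ECU) = exp(−0.000059 × 2500) = 0.862862
R(pressure accumulator) = exp(−0.000032 × 2500) = 0.923116
Series (brake ECU and pressure accumulator): 0.862862 × 0.923116 = 0.796522
Parallel (wheel-speed sensor and [0.796522]): 1 − (1 − 0.740818)(1 − 0.796522) = 0.947262
Series (hydraulic modulator and [0.947262]): 0.993273 × 0.947262 = 0.9409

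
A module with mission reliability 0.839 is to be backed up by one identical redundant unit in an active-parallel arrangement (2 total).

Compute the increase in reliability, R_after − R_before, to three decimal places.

R_before = 0.839
R_after = 1 − (1 − 0.839)^2 = 0.974
ΔR = 0.974 − 0.839 = 0.135

0.135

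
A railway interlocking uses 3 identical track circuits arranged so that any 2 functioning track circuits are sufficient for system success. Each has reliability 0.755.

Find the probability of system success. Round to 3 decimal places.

R = Σ_{i=2}^{3} C(3,i) p^i (1−p)^{3−i} with p = 0.755
C(3,2)·0.755^2·0.245^1 = 0.41897
C(3,3)·0.755^3·0.245^0 = 0.43037
Sum = 0.849

0.849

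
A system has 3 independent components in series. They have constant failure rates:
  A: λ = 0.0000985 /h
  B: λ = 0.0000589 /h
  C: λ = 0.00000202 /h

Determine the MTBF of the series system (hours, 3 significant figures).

6270

Series of exponential components: λ_sys = Σ λ_i
λ_sys = 0.0000985 + 0.0000589 + 0.00000202 = 1.5942e-04 /h
MTBF = 1 / λ_sys = 6270 h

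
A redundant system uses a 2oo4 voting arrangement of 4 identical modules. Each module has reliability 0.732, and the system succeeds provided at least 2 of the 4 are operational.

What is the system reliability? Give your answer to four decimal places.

0.9385

R = Σ_{i=2}^{4} C(4,i) p^i (1−p)^{4−i} with p = 0.732
C(4,2)·0.732^2·0.268^2 = 0.230910
C(4,3)·0.732^3·0.268^1 = 0.420463
C(4,4)·0.732^4·0.268^0 = 0.287107
Sum = 0.9385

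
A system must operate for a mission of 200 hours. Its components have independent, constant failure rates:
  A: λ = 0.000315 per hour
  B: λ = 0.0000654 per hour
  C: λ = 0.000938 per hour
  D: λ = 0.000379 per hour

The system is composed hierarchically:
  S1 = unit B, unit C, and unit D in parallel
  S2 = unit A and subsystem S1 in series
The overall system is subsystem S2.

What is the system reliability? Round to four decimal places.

R(A) = exp(−0.000315 × 200) = 0.938943
R(B) = exp(−0.0000654 × 200) = 0.987005
R(C) = exp(−0.000938 × 200) = 0.828946
R(D) = exp(−0.000379 × 200) = 0.927002
Parallel (B, C, and D): 1 − (1 − 0.987005)(1 − 0.828946)(1 − 0.927002) = 0.999838
Series (A and [0.999838]): 0.938943 × 0.999838 = 0.9388

0.9388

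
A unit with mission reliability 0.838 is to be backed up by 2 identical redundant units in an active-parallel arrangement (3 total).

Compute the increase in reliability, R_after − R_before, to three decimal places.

R_before = 0.838
R_after = 1 − (1 − 0.838)^3 = 0.996
ΔR = 0.996 − 0.838 = 0.158

0.158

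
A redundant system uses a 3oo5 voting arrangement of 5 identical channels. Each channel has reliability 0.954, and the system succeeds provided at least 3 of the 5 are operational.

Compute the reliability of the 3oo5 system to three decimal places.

0.999

R = Σ_{i=3}^{5} C(5,i) p^i (1−p)^{5−i} with p = 0.954
C(5,3)·0.954^3·0.046^2 = 0.01837
C(5,4)·0.954^4·0.046^1 = 0.19051
C(5,5)·0.954^5·0.046^0 = 0.79021
Sum = 0.999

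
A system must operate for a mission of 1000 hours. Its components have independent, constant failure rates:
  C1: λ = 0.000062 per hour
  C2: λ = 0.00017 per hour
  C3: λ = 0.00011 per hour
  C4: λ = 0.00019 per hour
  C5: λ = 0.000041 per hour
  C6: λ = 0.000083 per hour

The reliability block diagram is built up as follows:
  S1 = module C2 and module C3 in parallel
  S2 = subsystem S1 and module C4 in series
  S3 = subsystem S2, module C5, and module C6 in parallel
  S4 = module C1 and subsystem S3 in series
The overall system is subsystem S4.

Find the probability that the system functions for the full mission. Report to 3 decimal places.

R(C1) = exp(−0.000062 × 1000) = 0.93988
R(C2) = exp(−0.00017 × 1000) = 0.84366
R(C3) = exp(−0.00011 × 1000) = 0.89583
R(C4) = exp(−0.00019 × 1000) = 0.82696
R(C5) = exp(−0.000041 × 1000) = 0.95983
R(C6) = exp(−0.000083 × 1000) = 0.92035
Parallel (C2 and C3): 1 − (1 − 0.84366)(1 − 0.89583) = 0.98371
Series ([0.98371] and C4): 0.98371 × 0.82696 = 0.81349
Parallel ([0.81349], C5, and C6): 1 − (1 − 0.81349)(1 − 0.95983)(1 − 0.92035) = 0.99940
Series (C1 and [0.99940]): 0.93988 × 0.99940 = 0.939

0.939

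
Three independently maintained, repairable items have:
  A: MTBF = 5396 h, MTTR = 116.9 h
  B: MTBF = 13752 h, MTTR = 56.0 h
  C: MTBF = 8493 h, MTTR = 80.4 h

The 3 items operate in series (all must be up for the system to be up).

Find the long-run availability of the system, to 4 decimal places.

A(A) = MTBF/(MTBF+MTTR) = 5396/(5396+116.9) = 0.978795
A(B) = MTBF/(MTBF+MTTR) = 13752/(13752+56.0) = 0.995944
A(C) = MTBF/(MTBF+MTTR) = 8493/(8493+80.4) = 0.990622
Series availability: 0.978795 × 0.995944 × 0.990622 = 0.9657

0.9657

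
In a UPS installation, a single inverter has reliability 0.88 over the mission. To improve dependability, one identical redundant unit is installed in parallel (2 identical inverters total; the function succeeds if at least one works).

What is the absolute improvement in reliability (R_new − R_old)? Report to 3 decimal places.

R_before = 0.88
R_after = 1 − (1 − 0.88)^2 = 0.986
ΔR = 0.986 − 0.88 = 0.106

0.106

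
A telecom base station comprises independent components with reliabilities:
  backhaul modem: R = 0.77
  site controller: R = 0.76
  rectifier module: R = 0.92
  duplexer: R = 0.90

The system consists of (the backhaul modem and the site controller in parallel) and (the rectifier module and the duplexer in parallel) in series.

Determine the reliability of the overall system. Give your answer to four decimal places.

0.9372

Parallel (backhaul modem and site controller): 1 − (1 − 0.770000)(1 − 0.760000) = 0.944800
Parallel (rectifier module and duplexer): 1 − (1 − 0.920000)(1 − 0.900000) = 0.992000
Series ([0.944800] and [0.992000]): 0.944800 × 0.992000 = 0.9372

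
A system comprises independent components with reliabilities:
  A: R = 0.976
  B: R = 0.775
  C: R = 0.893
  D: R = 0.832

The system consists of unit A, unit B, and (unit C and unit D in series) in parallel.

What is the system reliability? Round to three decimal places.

Series (C and D): 0.89300 × 0.83200 = 0.74298
Parallel (A, B, and [0.74298]): 1 − (1 − 0.97600)(1 − 0.77500)(1 − 0.74298) = 0.999

0.999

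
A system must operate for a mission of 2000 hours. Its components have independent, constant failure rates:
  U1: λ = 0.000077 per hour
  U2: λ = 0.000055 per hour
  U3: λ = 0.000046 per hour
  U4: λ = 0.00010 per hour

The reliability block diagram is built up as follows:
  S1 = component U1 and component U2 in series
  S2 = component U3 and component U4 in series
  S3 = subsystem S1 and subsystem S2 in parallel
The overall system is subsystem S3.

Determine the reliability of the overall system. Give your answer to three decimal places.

R(U1) = exp(−0.000077 × 2000) = 0.85727
R(U2) = exp(−0.000055 × 2000) = 0.89583
R(U3) = exp(−0.000046 × 2000) = 0.91211
R(U4) = exp(−0.00010 × 2000) = 0.81873
Series (U1 and U2): 0.85727 × 0.89583 = 0.76797
Series (U3 and U4): 0.91211 × 0.81873 = 0.74677
Parallel ([0.76797] and [0.74677]): 1 − (1 − 0.76797)(1 − 0.74677) = 0.941

0.941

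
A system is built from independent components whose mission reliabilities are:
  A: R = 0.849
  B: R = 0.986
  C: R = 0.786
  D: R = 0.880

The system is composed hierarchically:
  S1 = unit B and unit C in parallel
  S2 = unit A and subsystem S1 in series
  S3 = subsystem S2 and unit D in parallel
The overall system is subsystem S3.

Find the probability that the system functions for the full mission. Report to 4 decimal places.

0.9816

Parallel (B and C): 1 − (1 − 0.986000)(1 − 0.786000) = 0.997004
Series (A and [0.997004]): 0.849000 × 0.997004 = 0.846456
Parallel ([0.846456] and D): 1 − (1 − 0.846456)(1 − 0.880000) = 0.9816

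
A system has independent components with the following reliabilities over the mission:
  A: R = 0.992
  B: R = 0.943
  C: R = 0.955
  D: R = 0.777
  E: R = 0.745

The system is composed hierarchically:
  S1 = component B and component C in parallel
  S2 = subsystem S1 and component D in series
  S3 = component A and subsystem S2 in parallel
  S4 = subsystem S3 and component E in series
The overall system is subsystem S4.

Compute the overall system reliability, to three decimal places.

0.744

Parallel (B and C): 1 − (1 − 0.94300)(1 − 0.95500) = 0.99744
Series ([0.99744] and D): 0.99744 × 0.77700 = 0.77501
Parallel (A and [0.77501]): 1 − (1 − 0.99200)(1 − 0.77501) = 0.99820
Series ([0.99820] and E): 0.99820 × 0.74500 = 0.744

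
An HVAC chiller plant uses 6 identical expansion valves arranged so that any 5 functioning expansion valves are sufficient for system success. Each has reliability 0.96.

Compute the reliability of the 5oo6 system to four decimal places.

R = Σ_{i=5}^{6} C(6,i) p^i (1−p)^{6−i} with p = 0.96
C(6,5)·0.96^5·0.04^1 = 0.195689
C(6,6)·0.96^6·0.04^0 = 0.782758
Sum = 0.9784

0.9784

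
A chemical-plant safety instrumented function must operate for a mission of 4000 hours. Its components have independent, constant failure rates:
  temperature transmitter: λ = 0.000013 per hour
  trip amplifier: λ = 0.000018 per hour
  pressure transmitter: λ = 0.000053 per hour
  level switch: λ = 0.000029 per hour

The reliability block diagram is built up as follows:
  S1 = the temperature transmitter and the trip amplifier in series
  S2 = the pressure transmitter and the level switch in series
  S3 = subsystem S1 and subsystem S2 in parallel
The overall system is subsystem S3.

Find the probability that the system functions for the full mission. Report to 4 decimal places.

R(temperature transmitter) = exp(−0.000013 × 4000) = 0.949329
R(trip amplifier) = exp(−0.000018 × 4000) = 0.930531
R(pressure transmitter) = exp(−0.000053 × 4000) = 0.808965
R(level switch) = exp(−0.000029 × 4000) = 0.890475
Series (temperature transmitter and trip amplifier): 0.949329 × 0.930531 = 0.883380
Series (pressure transmitter and level switch): 0.808965 × 0.890475 = 0.720363
Parallel ([0.883380] and [0.720363]): 1 − (1 − 0.883380)(1 − 0.720363) = 0.9674

0.9674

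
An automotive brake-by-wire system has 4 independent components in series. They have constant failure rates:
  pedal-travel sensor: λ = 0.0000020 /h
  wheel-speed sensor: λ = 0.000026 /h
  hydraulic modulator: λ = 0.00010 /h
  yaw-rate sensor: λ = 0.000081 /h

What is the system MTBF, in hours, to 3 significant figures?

4780

Series of exponential components: λ_sys = Σ λ_i
λ_sys = 0.0000020 + 0.000026 + 0.00010 + 0.000081 = 2.0900e-04 /h
MTBF = 1 / λ_sys = 4780 h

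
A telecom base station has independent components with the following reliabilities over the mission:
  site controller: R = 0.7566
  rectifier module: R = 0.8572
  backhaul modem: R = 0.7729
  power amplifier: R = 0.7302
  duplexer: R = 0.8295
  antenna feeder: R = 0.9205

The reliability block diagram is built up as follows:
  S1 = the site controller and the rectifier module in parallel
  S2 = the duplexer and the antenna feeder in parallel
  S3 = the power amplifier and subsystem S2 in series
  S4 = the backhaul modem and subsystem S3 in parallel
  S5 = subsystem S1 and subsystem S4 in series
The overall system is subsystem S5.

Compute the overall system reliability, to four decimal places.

Parallel (site controller and rectifier module): 1 − (1 − 0.756600)(1 − 0.857200) = 0.965242
Parallel (duplexer and antenna feeder): 1 − (1 − 0.829500)(1 − 0.920500) = 0.986445
Series (power amplifier and [0.986445]): 0.730200 × 0.986445 = 0.720302
Parallel (backhaul modem and [0.720302]): 1 − (1 − 0.772900)(1 − 0.720302) = 0.936481
Series ([0.965242] and [0.936481]): 0.965242 × 0.936481 = 0.9039

0.9039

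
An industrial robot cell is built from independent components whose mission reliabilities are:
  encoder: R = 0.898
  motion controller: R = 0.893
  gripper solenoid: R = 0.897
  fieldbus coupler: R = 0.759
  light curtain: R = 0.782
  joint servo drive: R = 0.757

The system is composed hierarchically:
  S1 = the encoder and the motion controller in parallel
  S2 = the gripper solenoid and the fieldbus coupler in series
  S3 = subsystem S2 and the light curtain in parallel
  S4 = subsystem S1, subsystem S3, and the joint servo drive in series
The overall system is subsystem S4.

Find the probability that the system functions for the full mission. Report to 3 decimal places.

0.697

Parallel (encoder and motion controller): 1 − (1 − 0.89800)(1 − 0.89300) = 0.98909
Series (gripper solenoid and fieldbus coupler): 0.89700 × 0.75900 = 0.68082
Parallel ([0.68082] and light curtain): 1 − (1 − 0.68082)(1 − 0.78200) = 0.93042
Series ([0.98909], [0.93042], and joint servo drive): 0.98909 × 0.93042 × 0.75700 = 0.697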